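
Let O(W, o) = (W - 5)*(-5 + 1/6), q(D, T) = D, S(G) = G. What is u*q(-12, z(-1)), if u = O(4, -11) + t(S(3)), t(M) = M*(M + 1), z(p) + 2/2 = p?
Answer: -202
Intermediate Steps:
z(p) = -1 + p
O(W, o) = 145/6 - 29*W/6 (O(W, o) = (-5 + W)*(-5 + 1/6) = (-5 + W)*(-29/6) = 145/6 - 29*W/6)
t(M) = M*(1 + M)
u = 101/6 (u = (145/6 - 29/6*4) + 3*(1 + 3) = (145/6 - 58/3) + 3*4 = 29/6 + 12 = 101/6 ≈ 16.833)
u*q(-12, z(-1)) = (101/6)*(-12) = -202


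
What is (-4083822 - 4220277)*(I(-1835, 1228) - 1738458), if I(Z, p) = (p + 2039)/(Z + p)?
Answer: 8762877824472027/607 ≈ 1.4436e+13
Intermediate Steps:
I(Z, p) = (2039 + p)/(Z + p)
(-4083822 - 4220277)*(I(-1835, 1228) - 1738458) = (-4083822 - 4220277)*((2039 + 1228)/(-1835 + 1228) - 1738458) = -8304099*(3267/(-607) - 1738458) = -8304099*(-1/607*3267 - 1738458) = -8304099*(-3267/607 - 1738458) = -8304099*(-1055247273/607) = 8762877824472027/607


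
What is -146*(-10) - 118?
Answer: 1342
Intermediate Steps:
-146*(-10) - 118 = 1460 - 118 = 1342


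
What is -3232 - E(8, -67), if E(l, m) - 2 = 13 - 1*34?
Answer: -3213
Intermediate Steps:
E(l, m) = -19 (E(l, m) = 2 + (13 - 1*34) = 2 + (13 - 34) = 2 - 21 = -19)
-3232 - E(8, -67) = -3232 - 1*(-19) = -3232 + 19 = -3213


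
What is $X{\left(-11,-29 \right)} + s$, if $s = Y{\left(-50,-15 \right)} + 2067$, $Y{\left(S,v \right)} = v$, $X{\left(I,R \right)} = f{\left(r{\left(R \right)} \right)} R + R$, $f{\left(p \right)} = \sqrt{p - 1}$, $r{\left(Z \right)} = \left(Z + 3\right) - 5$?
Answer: $2023 - 116 i \sqrt{2} \approx 2023.0 - 164.05 i$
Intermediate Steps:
$r{\left(Z \right)} = -2 + Z$ ($r{\left(Z \right)} = \left(3 + Z\right) - 5 = -2 + Z$)
$f{\left(p \right)} = \sqrt{-1 + p}$
$X{\left(I,R \right)} = R + R \sqrt{-3 + R}$ ($X{\left(I,R \right)} = \sqrt{-1 + \left(-2 + R\right)} R + R = \sqrt{-3 + R} R + R = R \sqrt{-3 + R} + R = R + R \sqrt{-3 + R}$)
$s = 2052$ ($s = -15 + 2067 = 2052$)
$X{\left(-11,-29 \right)} + s = - 29 \left(1 + \sqrt{-3 - 29}\right) + 2052 = - 29 \left(1 + \sqrt{-32}\right) + 2052 = - 29 \left(1 + 4 i \sqrt{2}\right) + 2052 = \left(-29 - 116 i \sqrt{2}\right) + 2052 = 2023 - 116 i \sqrt{2}$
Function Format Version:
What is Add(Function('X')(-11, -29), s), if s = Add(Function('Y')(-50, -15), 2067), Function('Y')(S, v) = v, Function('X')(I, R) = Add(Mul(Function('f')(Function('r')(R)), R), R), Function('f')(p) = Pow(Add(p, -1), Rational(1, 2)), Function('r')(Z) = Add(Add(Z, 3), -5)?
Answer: Add(2023, Mul(-116, I, Pow(2, Rational(1, 2)))) ≈ Add(2023.0, Mul(-164.05, I))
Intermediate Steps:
Function('r')(Z) = Add(-2, Z) (Function('r')(Z) = Add(Add(3, Z), -5) = Add(-2, Z))
Function('f')(p) = Pow(Add(-1, p), Rational(1, 2))
Function('X')(I, R) = Add(R, Mul(R, Pow(Add(-3, R), Rational(1, 2)))) (Function('X')(I, R) = Add(Mul(Pow(Add(-1, Add(-2, R)), Rational(1, 2)), R), R) = Add(Mul(Pow(Add(-3, R), Rational(1, 2)), R), R) = Add(Mul(R, Pow(Add(-3, R), Rational(1, 2))), R) = Add(R, Mul(R, Pow(Add(-3, R), Rational(1, 2)))))
s = 2052 (s = Add(-15, 2067) = 2052)
Add(Function('X')(-11, -29), s) = Add(Mul(-29, Add(1, Pow(Add(-3, -29), Rational(1, 2)))), 2052) = Add(Mul(-29, Add(1, Pow(-32, Rational(1, 2)))), 2052) = Add(Mul(-29, Add(1, Mul(4, I, Pow(2, Rational(1, 2))))), 2052) = Add(Add(-29, Mul(-116, I, Pow(2, Rational(1, 2)))), 2052) = Add(2023, Mul(-116, I, Pow(2, Rational(1, 2))))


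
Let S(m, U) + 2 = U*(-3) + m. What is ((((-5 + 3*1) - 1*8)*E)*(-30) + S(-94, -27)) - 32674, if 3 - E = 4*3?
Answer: -35389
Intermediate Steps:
E = -9 (E = 3 - 4*3 = 3 - 1*12 = 3 - 12 = -9)
S(m, U) = -2 + m - 3*U (S(m, U) = -2 + (U*(-3) + m) = -2 + (-3*U + m) = -2 + (m - 3*U) = -2 + m - 3*U)
((((-5 + 3*1) - 1*8)*E)*(-30) + S(-94, -27)) - 32674 = ((((-5 + 3*1) - 1*8)*(-9))*(-30) + (-2 - 94 - 3*(-27))) - 32674 = ((((-5 + 3) - 8)*(-9))*(-30) + (-2 - 94 + 81)) - 32674 = (((-2 - 8)*(-9))*(-30) - 15) - 32674 = (-10*(-9)*(-30) - 15) - 32674 = (90*(-30) - 15) - 32674 = (-2700 - 15) - 32674 = -2715 - 32674 = -35389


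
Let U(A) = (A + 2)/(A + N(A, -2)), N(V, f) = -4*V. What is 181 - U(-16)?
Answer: 4351/24 ≈ 181.29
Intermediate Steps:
U(A) = -(2 + A)/(3*A) (U(A) = (A + 2)/(A - 4*A) = (2 + A)/((-3*A)) = (2 + A)*(-1/(3*A)) = -(2 + A)/(3*A))
181 - U(-16) = 181 - (-2 - 1*(-16))/(3*(-16)) = 181 - (-1)*(-2 + 16)/(3*16) = 181 - (-1)*14/(3*16) = 181 - 1*(-7/24) = 181 + 7/24 = 4351/24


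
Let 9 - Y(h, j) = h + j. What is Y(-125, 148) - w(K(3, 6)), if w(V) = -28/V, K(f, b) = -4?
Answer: -21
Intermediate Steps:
Y(h, j) = 9 - h - j (Y(h, j) = 9 - (h + j) = 9 + (-h - j) = 9 - h - j)
Y(-125, 148) - w(K(3, 6)) = (9 - 1*(-125) - 1*148) - (-28)/(-4) = (9 + 125 - 148) - (-28)*(-1)/4 = -14 - 1*7 = -14 - 7 = -21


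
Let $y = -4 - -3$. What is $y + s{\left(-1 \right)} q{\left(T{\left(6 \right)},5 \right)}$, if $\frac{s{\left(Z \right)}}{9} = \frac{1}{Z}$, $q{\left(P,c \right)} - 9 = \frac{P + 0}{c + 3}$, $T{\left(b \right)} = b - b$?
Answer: $-82$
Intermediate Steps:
$T{\left(b \right)} = 0$
$q{\left(P,c \right)} = 9 + \frac{P}{3 + c}$ ($q{\left(P,c \right)} = 9 + \frac{P + 0}{c + 3} = 9 + \frac{P}{3 + c}$)
$s{\left(Z \right)} = \frac{9}{Z}$
$y = -1$ ($y = -4 + 3 = -1$)
$y + s{\left(-1 \right)} q{\left(T{\left(6 \right)},5 \right)} = -1 + \frac{9}{-1} \frac{27 + 0 + 9 \cdot 5}{3 + 5} = -1 + 9 \left(-1\right) \frac{27 + 0 + 45}{8} = -1 - 9 \cdot \frac{1}{8} \cdot 72 = -1 - 81 = -82$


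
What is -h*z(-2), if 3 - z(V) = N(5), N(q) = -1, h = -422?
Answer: 1688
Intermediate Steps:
z(V) = 4 (z(V) = 3 - 1*(-1) = 3 + 1 = 4)
-h*z(-2) = -(-422)*4 = -1*(-1688) = 1688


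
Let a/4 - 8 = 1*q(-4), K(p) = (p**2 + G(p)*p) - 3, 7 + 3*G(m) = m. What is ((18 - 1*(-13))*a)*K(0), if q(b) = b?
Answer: -1488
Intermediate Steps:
G(m) = -7/3 + m/3
K(p) = -3 + p**2 + p*(-7/3 + p/3) (K(p) = (p**2 + (-7/3 + p/3)*p) - 3 = (p**2 + p*(-7/3 + p/3)) - 3 = -3 + p**2 + p*(-7/3 + p/3))
a = 16 (a = 32 + 4*(1*(-4)) = 32 + 4*(-4) = 32 - 16 = 16)
((18 - 1*(-13))*a)*K(0) = ((18 - 1*(-13))*16)*(-3 - 7/3*0 + (4/3)*0**2) = ((18 + 13)*16)*(-3 + 0 + (4/3)*0) = (31*16)*(-3 + 0 + 0) = 496*(-3) = -1488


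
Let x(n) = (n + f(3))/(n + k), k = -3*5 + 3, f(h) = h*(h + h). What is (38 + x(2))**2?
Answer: 1296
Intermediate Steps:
f(h) = 2*h**2 (f(h) = h*(2*h) = 2*h**2)
k = -12 (k = -15 + 3 = -12)
x(n) = (18 + n)/(-12 + n) (x(n) = (n + 2*3**2)/(n - 12) = (n + 2*9)/(-12 + n) = (n + 18)/(-12 + n) = (18 + n)/(-12 + n))
(38 + x(2))**2 = (38 + (18 + 2)/(-12 + 2))**2 = (38 + 20/(-10))**2 = (38 - 1/10*20)**2 = (38 - 2)**2 = 36**2 = 1296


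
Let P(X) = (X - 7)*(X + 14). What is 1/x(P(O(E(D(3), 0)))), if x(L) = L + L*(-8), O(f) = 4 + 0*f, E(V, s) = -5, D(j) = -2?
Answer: 1/378 ≈ 0.0026455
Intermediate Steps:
O(f) = 4 (O(f) = 4 + 0 = 4)
P(X) = (-7 + X)*(14 + X)
x(L) = -7*L (x(L) = L - 8*L = -7*L)
1/x(P(O(E(D(3), 0)))) = 1/(-7*(-98 + 4**2 + 7*4)) = 1/(-7*(-98 + 16 + 28)) = 1/(-7*(-54)) = 1/378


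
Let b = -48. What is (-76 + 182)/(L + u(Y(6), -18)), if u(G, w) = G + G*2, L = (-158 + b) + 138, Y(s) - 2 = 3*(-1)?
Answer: -106/71 ≈ -1.4930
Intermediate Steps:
Y(s) = -1 (Y(s) = 2 + 3*(-1) = 2 - 3 = -1)
L = -68 (L = (-158 - 48) + 138 = -206 + 138 = -68)
u(G, w) = 3*G (u(G, w) = G + 2*G = 3*G)
(-76 + 182)/(L + u(Y(6), -18)) = (-76 + 182)/(-68 + 3*(-1)) = 106/(-68 - 3) = 106/(-71) = 106*(-1/71) = -106/71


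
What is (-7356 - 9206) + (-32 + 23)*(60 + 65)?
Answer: -17687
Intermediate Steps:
(-7356 - 9206) + (-32 + 23)*(60 + 65) = -16562 - 9*125 = -16562 - 1125 = -17687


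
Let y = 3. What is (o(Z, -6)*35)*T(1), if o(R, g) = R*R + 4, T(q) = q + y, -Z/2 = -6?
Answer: 20720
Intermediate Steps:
Z = 12 (Z = -2*(-6) = 12)
T(q) = 3 + q (T(q) = q + 3 = 3 + q)
o(R, g) = 4 + R² (o(R, g) = R² + 4 = 4 + R²)
(o(Z, -6)*35)*T(1) = ((4 + 12²)*35)*(3 + 1) = ((4 + 144)*35)*4 = (148*35)*4 = 5180*4 = 20720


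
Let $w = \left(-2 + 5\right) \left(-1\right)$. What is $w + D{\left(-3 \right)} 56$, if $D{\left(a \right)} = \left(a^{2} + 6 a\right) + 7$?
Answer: $-115$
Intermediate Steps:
$w = -3$ ($w = 3 \left(-1\right) = -3$)
$D{\left(a \right)} = 7 + a^{2} + 6 a$
$w + D{\left(-3 \right)} 56 = -3 + \left(7 + \left(-3\right)^{2} + 6 \left(-3\right)\right) 56 = -3 + \left(7 + 9 - 18\right) 56 = -3 - 112 = -115$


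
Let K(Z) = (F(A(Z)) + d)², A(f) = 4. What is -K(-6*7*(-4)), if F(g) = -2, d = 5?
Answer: -9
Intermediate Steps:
K(Z) = 9 (K(Z) = (-2 + 5)² = 3² = 9)
-K(-6*7*(-4)) = -1*9 = -9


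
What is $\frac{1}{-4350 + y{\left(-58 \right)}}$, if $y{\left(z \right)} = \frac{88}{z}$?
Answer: $- \frac{29}{126194} \approx -0.0002298$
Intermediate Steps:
$\frac{1}{-4350 + y{\left(-58 \right)}} = \frac{1}{-4350 + \frac{88}{-58}} = \frac{1}{-4350 + 88 \left(- \frac{1}{58}\right)} = \frac{1}{-4350 - \frac{44}{29}} = \frac{1}{- \frac{126194}{29}} = - \frac{29}{126194}$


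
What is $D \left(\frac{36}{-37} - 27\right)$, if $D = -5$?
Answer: $\frac{5175}{37} \approx 139.86$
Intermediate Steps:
$D \left(\frac{36}{-37} - 27\right) = - 5 \left(\frac{36}{-37} - 27\right) = - 5 \left(36 \left(- \frac{1}{37}\right) - 27\right) = - 5 \left(- \frac{36}{37} - 27\right) = \left(-5\right) \left(- \frac{1035}{37}\right) = \frac{5175}{37}$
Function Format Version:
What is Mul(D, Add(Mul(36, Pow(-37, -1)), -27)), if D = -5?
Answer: Rational(5175, 37) ≈ 139.86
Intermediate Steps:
Mul(D, Add(Mul(36, Pow(-37, -1)), -27)) = Mul(-5, Add(Mul(36, Pow(-37, -1)), -27)) = Mul(-5, Add(Mul(36, Rational(-1, 37)), -27)) = Mul(-5, Add(Rational(-36, 37), -27)) = Mul(-5, Rational(-1035, 37)) = Rational(5175, 37)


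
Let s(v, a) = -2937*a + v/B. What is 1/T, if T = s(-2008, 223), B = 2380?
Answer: -595/389696347 ≈ -1.5268e-6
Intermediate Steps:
s(v, a) = -2937*a + v/2380
T = -389696347/595 (T = -2937*223 + (1/2380)*(-2008) = -654951 - 502/595 = -389696347/595 ≈ -6.5495e+5)
1/T = 1/(-389696347/595) = -595/389696347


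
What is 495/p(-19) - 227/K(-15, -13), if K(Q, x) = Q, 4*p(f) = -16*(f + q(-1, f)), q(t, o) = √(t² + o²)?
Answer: -140167/60 - 495*√362/4 ≈ -4690.6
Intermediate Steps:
q(t, o) = √(o² + t²)
p(f) = -4*f - 4*√(1 + f²) (p(f) = (-16*(f + √(f² + (-1)²)))/4 = (-16*(f + √(f² + 1)))/4 = (-16*(f + √(1 + f²)))/4 = (-16*f - 16*√(1 + f²))/4 = -4*f - 4*√(1 + f²))
495/p(-19) - 227/K(-15, -13) = 495/(-4*(-19) - 4*√(1 + (-19)²)) - 227/(-15) = 495/(76 - 4*√(1 + 361)) - 227*(-1/15) = 495/(76 - 4*√362) + 227/15 = 227/15 + 495/(76 - 4*√362)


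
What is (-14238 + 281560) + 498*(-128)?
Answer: 203578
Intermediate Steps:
(-14238 + 281560) + 498*(-128) = 267322 - 63744 = 203578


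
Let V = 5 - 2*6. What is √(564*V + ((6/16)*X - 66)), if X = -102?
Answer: 3*I*√1801/2 ≈ 63.657*I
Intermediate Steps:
V = -7 (V = 5 - 12 = -7)
√(564*V + ((6/16)*X - 66)) = √(564*(-7) + ((6/16)*(-102) - 66)) = √(-3948 + ((6*(1/16))*(-102) - 66)) = √(-3948 + ((3/8)*(-102) - 66)) = √(-3948 + (-153/4 - 66)) = √(-3948 - 417/4) = √(-16209/4) = 3*I*√1801/2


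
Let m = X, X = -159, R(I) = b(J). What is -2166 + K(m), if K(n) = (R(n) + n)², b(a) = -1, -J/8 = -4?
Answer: 23434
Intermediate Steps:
J = 32 (J = -8*(-4) = 32)
R(I) = -1
m = -159
K(n) = (-1 + n)²
-2166 + K(m) = -2166 + (-1 - 159)² = -2166 + (-160)² = -2166 + 25600 = 23434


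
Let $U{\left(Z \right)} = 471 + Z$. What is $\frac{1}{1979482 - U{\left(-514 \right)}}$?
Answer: $\frac{1}{1979525} \approx 5.0517 \cdot 10^{-7}$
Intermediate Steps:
$\frac{1}{1979482 - U{\left(-514 \right)}} = \frac{1}{1979482 - \left(471 - 514\right)} = \frac{1}{1979482 - -43} = \frac{1}{1979482 + 43} = \frac{1}{1979525}$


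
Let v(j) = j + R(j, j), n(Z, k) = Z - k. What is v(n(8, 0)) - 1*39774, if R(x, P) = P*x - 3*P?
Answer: -39726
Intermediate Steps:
R(x, P) = -3*P + P*x
v(j) = j + j*(-3 + j)
v(n(8, 0)) - 1*39774 = (8 - 1*0)*(-2 + (8 - 1*0)) - 1*39774 = (8 + 0)*(-2 + (8 + 0)) - 39774 = 8*(-2 + 8) - 39774 = 8*6 - 39774 = 48 - 39774 = -39726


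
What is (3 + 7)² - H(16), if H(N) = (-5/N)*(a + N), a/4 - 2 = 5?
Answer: 455/4 ≈ 113.75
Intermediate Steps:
a = 28 (a = 8 + 4*5 = 8 + 20 = 28)
H(N) = -5*(28 + N)/N (H(N) = (-5/N)*(28 + N) = -5*(28 + N)/N)
(3 + 7)² - H(16) = (3 + 7)² - (-5 - 140/16) = 10² - (-5 - 140*1/16) = 100 - (-5 - 35/4) = 100 - 1*(-55/4) = 100 + 55/4 = 455/4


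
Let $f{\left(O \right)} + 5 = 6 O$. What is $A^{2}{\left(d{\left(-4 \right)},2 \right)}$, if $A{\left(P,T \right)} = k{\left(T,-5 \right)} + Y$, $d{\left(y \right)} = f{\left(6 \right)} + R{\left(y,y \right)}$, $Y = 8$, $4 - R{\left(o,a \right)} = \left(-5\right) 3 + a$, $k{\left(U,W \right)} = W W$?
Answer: $1089$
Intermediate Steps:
$k{\left(U,W \right)} = W^{2}$
$R{\left(o,a \right)} = 19 - a$ ($R{\left(o,a \right)} = 4 - \left(\left(-5\right) 3 + a\right) = 4 - \left(-15 + a\right) = 19 - a$)
$f{\left(O \right)} = -5 + 6 O$
$d{\left(y \right)} = 50 - y$ ($d{\left(y \right)} = \left(-5 + 6 \cdot 6\right) - \left(-19 + y\right) = \left(-5 + 36\right) - \left(-19 + y\right) = 31 - \left(-19 + y\right) = 50 - y$)
$A{\left(P,T \right)} = 33$ ($A{\left(P,T \right)} = \left(-5\right)^{2} + 8 = 25 + 8 = 33$)
$A^{2}{\left(d{\left(-4 \right)},2 \right)} = 33^{2} = 1089$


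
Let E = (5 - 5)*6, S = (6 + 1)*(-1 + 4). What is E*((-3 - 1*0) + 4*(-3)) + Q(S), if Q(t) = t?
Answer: 21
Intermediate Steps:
S = 21 (S = 7*3 = 21)
E = 0 (E = 0*6 = 0)
E*((-3 - 1*0) + 4*(-3)) + Q(S) = 0*((-3 - 1*0) + 4*(-3)) + 21 = 0*((-3 + 0) - 12) + 21 = 0*(-3 - 12) + 21 = 0*(-15) + 21 = 0 + 21 = 21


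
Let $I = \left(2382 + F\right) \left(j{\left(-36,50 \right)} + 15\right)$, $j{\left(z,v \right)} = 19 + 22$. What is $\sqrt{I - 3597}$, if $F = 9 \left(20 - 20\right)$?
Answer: $\sqrt{129795} \approx 360.27$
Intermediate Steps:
$F = 0$ ($F = 9 \cdot 0 = 0$)
$j{\left(z,v \right)} = 41$
$I = 133392$ ($I = \left(2382 + 0\right) \left(41 + 15\right) = 2382 \cdot 56 = 133392$)
$\sqrt{I - 3597} = \sqrt{133392 - 3597} = \sqrt{129795}$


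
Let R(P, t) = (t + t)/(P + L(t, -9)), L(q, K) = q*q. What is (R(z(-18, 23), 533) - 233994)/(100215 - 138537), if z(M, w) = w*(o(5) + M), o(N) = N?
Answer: 2554044469/418284630 ≈ 6.1060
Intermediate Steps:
L(q, K) = q²
z(M, w) = w*(5 + M)
R(P, t) = 2*t/(P + t²) (R(P, t) = (t + t)/(P + t²) = (2*t)/(P + t²) = 2*t/(P + t²))
(R(z(-18, 23), 533) - 233994)/(100215 - 138537) = (2*533/(23*(5 - 18) + 533²) - 233994)/(100215 - 138537) = (2*533/(23*(-13) + 284089) - 233994)/(-38322) = (2*533/(-299 + 284089) - 233994)*(-1/38322) = (2*533/283790 - 233994)*(-1/38322) = (2*533*(1/283790) - 233994)*(-1/38322) = (41/10915 - 233994)*(-1/38322) = -2554044469/10915*(-1/38322) = 2554044469/418284630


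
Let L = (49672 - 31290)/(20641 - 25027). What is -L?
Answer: 9191/2193 ≈ 4.1911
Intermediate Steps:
L = -9191/2193 (L = 18382/(-4386) = 18382*(-1/4386) = -9191/2193 ≈ -4.1911)
-L = -1*(-9191/2193) = 9191/2193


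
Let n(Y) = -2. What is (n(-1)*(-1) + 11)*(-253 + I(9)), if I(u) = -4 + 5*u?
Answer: -2756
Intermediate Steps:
(n(-1)*(-1) + 11)*(-253 + I(9)) = (-2*(-1) + 11)*(-253 + (-4 + 5*9)) = (2 + 11)*(-253 + (-4 + 45)) = 13*(-253 + 41) = 13*(-212) = -2756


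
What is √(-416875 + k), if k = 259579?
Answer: 4*I*√9831 ≈ 396.61*I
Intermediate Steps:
√(-416875 + k) = √(-416875 + 259579) = √(-157296) = 4*I*√9831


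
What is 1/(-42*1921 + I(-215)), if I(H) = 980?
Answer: -1/79702 ≈ -1.2547e-5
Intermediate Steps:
1/(-42*1921 + I(-215)) = 1/(-42*1921 + 980) = 1/(-80682 + 980) = 1/(-79702) = -1/79702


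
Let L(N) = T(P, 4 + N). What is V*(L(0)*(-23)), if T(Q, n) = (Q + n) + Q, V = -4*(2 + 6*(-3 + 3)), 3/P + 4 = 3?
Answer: -368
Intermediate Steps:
P = -3 (P = 3/(-4 + 3) = 3/(-1) = 3*(-1) = -3)
V = -8 (V = -4*(2 + 6*0) = -4*(2 + 0) = -4*2 = -8)
T(Q, n) = n + 2*Q
L(N) = -2 + N (L(N) = (4 + N) + 2*(-3) = (4 + N) - 6 = -2 + N)
V*(L(0)*(-23)) = -8*(-2 + 0)*(-23) = -(-16)*(-23) = -8*46 = -368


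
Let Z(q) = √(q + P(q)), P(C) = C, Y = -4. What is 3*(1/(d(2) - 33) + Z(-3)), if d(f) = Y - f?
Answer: -1/13 + 3*I*√6 ≈ -0.076923 + 7.3485*I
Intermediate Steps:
d(f) = -4 - f
Z(q) = √2*√q (Z(q) = √(q + q) = √(2*q) = √2*√q)
3*(1/(d(2) - 33) + Z(-3)) = 3*(1/((-4 - 1*2) - 33) + √2*√(-3)) = 3*(1/((-4 - 2) - 33) + √2*(I*√3)) = 3*(1/(-6 - 33) + I*√6) = 3*(1/(-39) + I*√6) = 3*(-1/39 + I*√6) = -1/13 + 3*I*√6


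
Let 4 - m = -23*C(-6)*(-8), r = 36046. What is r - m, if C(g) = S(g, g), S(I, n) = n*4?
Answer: 31626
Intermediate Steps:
S(I, n) = 4*n
C(g) = 4*g
m = 4420 (m = 4 - (-92*(-6))*(-8) = 4 - (-23*(-24))*(-8) = 4 - 552*(-8) = 4 - 1*(-4416) = 4 + 4416 = 4420)
r - m = 36046 - 1*4420 = 36046 - 4420 = 31626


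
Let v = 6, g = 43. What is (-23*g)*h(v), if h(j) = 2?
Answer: -1978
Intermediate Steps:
(-23*g)*h(v) = -23*43*2 = -989*2 = -1978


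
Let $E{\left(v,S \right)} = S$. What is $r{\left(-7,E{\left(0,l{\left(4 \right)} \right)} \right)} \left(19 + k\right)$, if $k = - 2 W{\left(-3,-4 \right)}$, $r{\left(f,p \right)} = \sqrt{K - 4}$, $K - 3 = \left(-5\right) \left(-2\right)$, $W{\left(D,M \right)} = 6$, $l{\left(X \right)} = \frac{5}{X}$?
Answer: $21$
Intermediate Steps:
$K = 13$ ($K = 3 - -10 = 3 + 10 = 13$)
$r{\left(f,p \right)} = 3$ ($r{\left(f,p \right)} = \sqrt{13 - 4} = \sqrt{9} = 3$)
$k = -12$ ($k = \left(-2\right) 6 = -12$)
$r{\left(-7,E{\left(0,l{\left(4 \right)} \right)} \right)} \left(19 + k\right) = 3 \left(19 - 12\right) = 3 \cdot 7 = 21$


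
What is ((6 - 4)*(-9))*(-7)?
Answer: 126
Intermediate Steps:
((6 - 4)*(-9))*(-7) = (2*(-9))*(-7) = -18*(-7) = 126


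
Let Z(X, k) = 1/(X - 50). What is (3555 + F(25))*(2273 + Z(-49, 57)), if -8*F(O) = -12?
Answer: 266768323/33 ≈ 8.0839e+6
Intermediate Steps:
F(O) = 3/2 (F(O) = -⅛*(-12) = 3/2)
Z(X, k) = 1/(-50 + X)
(3555 + F(25))*(2273 + Z(-49, 57)) = (3555 + 3/2)*(2273 + 1/(-50 - 49)) = 7113*(2273 + 1/(-99))/2 = 7113*(2273 - 1/99)/2 = (7113/2)*(225026/99) = 266768323/33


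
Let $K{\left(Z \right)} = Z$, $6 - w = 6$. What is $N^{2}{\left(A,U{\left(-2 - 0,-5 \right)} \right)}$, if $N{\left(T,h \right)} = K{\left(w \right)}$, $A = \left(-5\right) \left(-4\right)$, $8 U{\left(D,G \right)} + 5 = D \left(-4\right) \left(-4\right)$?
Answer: $0$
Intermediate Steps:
$w = 0$ ($w = 6 - 6 = 0$)
$U{\left(D,G \right)} = - \frac{5}{8} + 2 D$ ($U{\left(D,G \right)} = - \frac{5}{8} + \frac{D \left(-4\right) \left(-4\right)}{8} = - \frac{5}{8} + \frac{- 4 D \left(-4\right)}{8} = - \frac{5}{8} + \frac{16 D}{8} = - \frac{5}{8} + 2 D$)
$A = 20$
$N{\left(T,h \right)} = 0$
$N^{2}{\left(A,U{\left(-2 - 0,-5 \right)} \right)} = 0^{2} = 0$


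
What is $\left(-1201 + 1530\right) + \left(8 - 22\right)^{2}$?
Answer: $525$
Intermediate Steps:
$\left(-1201 + 1530\right) + \left(8 - 22\right)^{2} = 329 + \left(-14\right)^{2} = 329 + 196 = 525$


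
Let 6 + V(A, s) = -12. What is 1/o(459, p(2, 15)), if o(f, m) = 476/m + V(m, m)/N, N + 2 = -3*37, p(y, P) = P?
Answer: 1695/54058 ≈ 0.031355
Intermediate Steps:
V(A, s) = -18 (V(A, s) = -6 - 12 = -18)
N = -113 (N = -2 - 3*37 = -2 - 111 = -113)
o(f, m) = 18/113 + 476/m (o(f, m) = 476/m - 18/(-113) = 476/m - 18*(-1/113) = 476/m + 18/113 = 18/113 + 476/m)
1/o(459, p(2, 15)) = 1/(18/113 + 476/15) = 1/(54058/1695) = 1695/54058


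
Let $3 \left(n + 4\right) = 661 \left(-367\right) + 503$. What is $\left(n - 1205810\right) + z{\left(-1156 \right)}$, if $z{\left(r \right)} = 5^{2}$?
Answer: $- \frac{3859451}{3} \approx -1.2865 \cdot 10^{6}$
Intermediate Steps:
$n = - \frac{242096}{3}$ ($n = -4 + \frac{661 \left(-367\right) + 503}{3} = -4 + \frac{-242587 + 503}{3} = -4 + \frac{1}{3} \left(-242084\right) = -4 - \frac{242084}{3} = - \frac{242096}{3} \approx -80699.0$)
$z{\left(r \right)} = 25$
$\left(n - 1205810\right) + z{\left(-1156 \right)} = \left(- \frac{242096}{3} - 1205810\right) + 25 = - \frac{3859526}{3} + 25 = - \frac{3859451}{3}$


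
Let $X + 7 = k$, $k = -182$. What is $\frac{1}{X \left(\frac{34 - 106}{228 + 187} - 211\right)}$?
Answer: $\frac{415}{16563393} \approx 2.5055 \cdot 10^{-5}$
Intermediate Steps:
$X = -189$ ($X = -7 - 182 = -189$)
$\frac{1}{X \left(\frac{34 - 106}{228 + 187} - 211\right)} = \frac{1}{\left(-189\right) \left(\frac{34 - 106}{228 + 187} - 211\right)} = \frac{1}{\left(-189\right) \left(- \frac{72}{415} - 211\right)} = \frac{1}{\left(-189\right) \left(- \frac{87637}{415}\right)} = \frac{1}{\frac{16563393}{415}} = \frac{415}{16563393}$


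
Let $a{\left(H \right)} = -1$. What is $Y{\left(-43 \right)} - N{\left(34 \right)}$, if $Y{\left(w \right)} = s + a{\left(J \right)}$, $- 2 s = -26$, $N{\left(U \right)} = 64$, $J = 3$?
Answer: $-52$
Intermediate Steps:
$s = 13$ ($s = \left(- \frac{1}{2}\right) \left(-26\right) = 13$)
$Y{\left(w \right)} = 12$ ($Y{\left(w \right)} = 13 - 1 = 12$)
$Y{\left(-43 \right)} - N{\left(34 \right)} = 12 - 64 = -52$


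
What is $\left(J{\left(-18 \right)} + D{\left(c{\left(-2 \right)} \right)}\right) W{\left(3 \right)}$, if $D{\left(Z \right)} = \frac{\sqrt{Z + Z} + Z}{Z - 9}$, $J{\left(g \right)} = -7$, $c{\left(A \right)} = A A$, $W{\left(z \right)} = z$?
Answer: $- \frac{117}{5} - \frac{6 \sqrt{2}}{5} \approx -25.097$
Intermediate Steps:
$c{\left(A \right)} = A^{2}$
$D{\left(Z \right)} = \frac{Z + \sqrt{2} \sqrt{Z}}{-9 + Z}$ ($D{\left(Z \right)} = \frac{\sqrt{2 Z} + Z}{-9 + Z} = \frac{\sqrt{2} \sqrt{Z} + Z}{-9 + Z} = \frac{Z + \sqrt{2} \sqrt{Z}}{-9 + Z}$)
$\left(J{\left(-18 \right)} + D{\left(c{\left(-2 \right)} \right)}\right) W{\left(3 \right)} = \left(-7 + \frac{\left(-2\right)^{2} + \sqrt{2} \sqrt{\left(-2\right)^{2}}}{-9 + \left(-2\right)^{2}}\right) 3 = \left(-7 + \frac{4 + \sqrt{2} \sqrt{4}}{-9 + 4}\right) 3 = \left(-7 + \frac{4 + \sqrt{2} \cdot 2}{-5}\right) 3 = \left(-7 - \frac{4 + 2 \sqrt{2}}{5}\right) 3 = \left(-7 - \left(\frac{4}{5} + \frac{2 \sqrt{2}}{5}\right)\right) 3 = \left(- \frac{39}{5} - \frac{2 \sqrt{2}}{5}\right) 3 = - \frac{117}{5} - \frac{6 \sqrt{2}}{5}$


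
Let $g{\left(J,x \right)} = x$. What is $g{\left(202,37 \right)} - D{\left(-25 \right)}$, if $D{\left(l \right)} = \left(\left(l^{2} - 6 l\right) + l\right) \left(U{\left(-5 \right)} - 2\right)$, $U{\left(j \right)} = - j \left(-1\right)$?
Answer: $5287$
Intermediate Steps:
$U{\left(j \right)} = j$
$D{\left(l \right)} = - 7 l^{2} + 35 l$ ($D{\left(l \right)} = \left(\left(l^{2} - 6 l\right) + l\right) \left(-5 - 2\right) = \left(l^{2} - 5 l\right) \left(-7\right) = - 7 l^{2} + 35 l$)
$g{\left(202,37 \right)} - D{\left(-25 \right)} = 37 - 7 \left(-25\right) \left(5 - -25\right) = 37 - 7 \left(-25\right) \left(5 + 25\right) = 37 - 7 \left(-25\right) 30 = 37 - -5250 = 37 + 5250 = 5287$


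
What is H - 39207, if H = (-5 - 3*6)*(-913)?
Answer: -18208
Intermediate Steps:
H = 20999 (H = (-5 - 18)*(-913) = -23*(-913) = 20999)
H - 39207 = 20999 - 39207 = -18208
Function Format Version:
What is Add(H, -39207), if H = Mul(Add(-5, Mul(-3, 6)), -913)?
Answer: -18208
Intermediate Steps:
H = 20999 (H = Mul(Add(-5, -18), -913) = Mul(-23, -913) = 20999)
Add(H, -39207) = Add(20999, -39207) = -18208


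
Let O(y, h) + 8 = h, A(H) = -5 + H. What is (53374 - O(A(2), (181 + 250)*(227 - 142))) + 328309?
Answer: 345056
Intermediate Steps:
O(y, h) = -8 + h
(53374 - O(A(2), (181 + 250)*(227 - 142))) + 328309 = (53374 - (-8 + (181 + 250)*(227 - 142))) + 328309 = (53374 - (-8 + 431*85)) + 328309 = (53374 - (-8 + 36635)) + 328309 = (53374 - 1*36627) + 328309 = (53374 - 36627) + 328309 = 16747 + 328309 = 345056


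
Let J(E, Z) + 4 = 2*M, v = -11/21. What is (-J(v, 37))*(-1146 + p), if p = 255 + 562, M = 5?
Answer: 1974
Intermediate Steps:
v = -11/21 (v = -11*1/21 = -11/21 ≈ -0.52381)
J(E, Z) = 6 (J(E, Z) = -4 + 2*5 = -4 + 10 = 6)
p = 817
(-J(v, 37))*(-1146 + p) = (-1*6)*(-1146 + 817) = -6*(-329) = 1974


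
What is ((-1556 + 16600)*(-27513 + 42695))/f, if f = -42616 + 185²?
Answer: -228398008/8391 ≈ -27219.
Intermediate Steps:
f = -8391 (f = -42616 + 34225 = -8391)
((-1556 + 16600)*(-27513 + 42695))/f = ((-1556 + 16600)*(-27513 + 42695))/(-8391) = (15044*15182)*(-1/8391) = 228398008*(-1/8391) = -228398008/8391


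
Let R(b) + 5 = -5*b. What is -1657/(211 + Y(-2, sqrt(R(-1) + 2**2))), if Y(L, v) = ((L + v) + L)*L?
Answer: -1657/215 ≈ -7.7070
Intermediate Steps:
R(b) = -5 - 5*b
Y(L, v) = L*(v + 2*L) (Y(L, v) = (v + 2*L)*L = L*(v + 2*L))
-1657/(211 + Y(-2, sqrt(R(-1) + 2**2))) = -1657/(211 - 2*(sqrt((-5 - 5*(-1)) + 2**2) + 2*(-2))) = -1657/(211 - 2*(sqrt((-5 + 5) + 4) - 4)) = -1657/(211 - 2*(sqrt(0 + 4) - 4)) = -1657/(211 - 2*(sqrt(4) - 4)) = -1657/(211 - 2*(2 - 4)) = -1657/(211 - 2*(-2)) = -1657/(211 + 4) = -1657/215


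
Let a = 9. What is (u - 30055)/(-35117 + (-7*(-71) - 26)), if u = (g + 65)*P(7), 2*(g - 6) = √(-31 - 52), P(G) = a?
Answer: 14708/17323 - 9*I*√83/69292 ≈ 0.84904 - 0.0011833*I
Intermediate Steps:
P(G) = 9
g = 6 + I*√83/2 (g = 6 + √(-31 - 52)/2 = 6 + √(-83)/2 = 6 + (I*√83)/2 = 6 + I*√83/2 ≈ 6.0 + 4.5552*I)
u = 639 + 9*I*√83/2 (u = ((6 + I*√83/2) + 65)*9 = (71 + I*√83/2)*9 = 639 + 9*I*√83/2 ≈ 639.0 + 40.997*I)
(u - 30055)/(-35117 + (-7*(-71) - 26)) = ((639 + 9*I*√83/2) - 30055)/(-35117 + (-7*(-71) - 26)) = (-29416 + 9*I*√83/2)/(-35117 + (497 - 26)) = (-29416 + 9*I*√83/2)/(-35117 + 471) = (-29416 + 9*I*√83/2)/(-34646) = (-29416 + 9*I*√83/2)*(-1/34646) = 14708/17323 - 9*I*√83/69292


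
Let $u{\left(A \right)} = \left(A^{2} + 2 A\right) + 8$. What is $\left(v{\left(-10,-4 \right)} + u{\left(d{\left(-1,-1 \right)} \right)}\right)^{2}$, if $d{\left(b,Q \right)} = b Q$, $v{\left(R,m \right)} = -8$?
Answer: $9$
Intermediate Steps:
$d{\left(b,Q \right)} = Q b$
$u{\left(A \right)} = 8 + A^{2} + 2 A$
$\left(v{\left(-10,-4 \right)} + u{\left(d{\left(-1,-1 \right)} \right)}\right)^{2} = \left(-8 + \left(8 + \left(\left(-1\right) \left(-1\right)\right)^{2} + 2 \left(\left(-1\right) \left(-1\right)\right)\right)\right)^{2} = \left(-8 + \left(8 + 1^{2} + 2 \cdot 1\right)\right)^{2} = \left(-8 + \left(8 + 1 + 2\right)\right)^{2} = \left(-8 + 11\right)^{2} = 3^{2} = 9$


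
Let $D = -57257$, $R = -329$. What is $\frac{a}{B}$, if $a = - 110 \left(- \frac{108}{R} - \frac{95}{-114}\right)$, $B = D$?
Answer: $\frac{126115}{56512659} \approx 0.0022316$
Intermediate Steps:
$B = -57257$
$a = - \frac{126115}{987}$ ($a = - 110 \left(- \frac{108}{-329} - \frac{95}{-114}\right) = - 110 \left(\left(-108\right) \left(- \frac{1}{329}\right) - - \frac{5}{6}\right) = - 110 \left(\frac{108}{329} + \frac{5}{6}\right) = \left(-110\right) \frac{2293}{1974} = - \frac{126115}{987} \approx -127.78$)
$\frac{a}{B} = - \frac{126115}{987 \left(-57257\right)} = \left(- \frac{126115}{987}\right) \left(- \frac{1}{57257}\right) = \frac{126115}{56512659}$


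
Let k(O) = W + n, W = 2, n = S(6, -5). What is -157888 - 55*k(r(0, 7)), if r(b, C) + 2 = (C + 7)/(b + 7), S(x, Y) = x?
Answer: -158328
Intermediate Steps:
n = 6
r(b, C) = -2 + (7 + C)/(7 + b) (r(b, C) = -2 + (C + 7)/(b + 7) = -2 + (7 + C)/(7 + b))
k(O) = 8 (k(O) = 2 + 6 = 8)
-157888 - 55*k(r(0, 7)) = -157888 - 55*8 = -157888 - 440 = -158328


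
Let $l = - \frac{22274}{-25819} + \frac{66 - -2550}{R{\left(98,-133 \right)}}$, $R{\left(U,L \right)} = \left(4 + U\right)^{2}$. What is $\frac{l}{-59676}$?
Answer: $- \frac{6235025}{333962904087} \approx -1.867 \cdot 10^{-5}$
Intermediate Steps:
$l = \frac{24940100}{22385073}$ ($l = - \frac{22274}{-25819} + \frac{66 - -2550}{\left(4 + 98\right)^{2}} = \left(-22274\right) \left(- \frac{1}{25819}\right) + \frac{66 + 2550}{102^{2}} = \frac{22274}{25819} + \frac{2616}{10404} = \frac{22274}{25819} + 2616 \cdot \frac{1}{10404} = \frac{22274}{25819} + \frac{218}{867} = \frac{24940100}{22385073} \approx 1.1141$)
$\frac{l}{-59676} = \frac{24940100}{22385073 \left(-59676\right)} = \frac{24940100}{22385073} \left(- \frac{1}{59676}\right) = - \frac{6235025}{333962904087}$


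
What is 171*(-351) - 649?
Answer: -60670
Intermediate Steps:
171*(-351) - 649 = -60021 - 649 = -60670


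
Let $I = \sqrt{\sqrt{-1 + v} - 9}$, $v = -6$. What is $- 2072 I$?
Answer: $- 2072 \sqrt{-9 + i \sqrt{7}} \approx -904.15 - 6281.4 i$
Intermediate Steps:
$I = \sqrt{-9 + i \sqrt{7}}$ ($I = \sqrt{\sqrt{-1 - 6} - 9} = \sqrt{\sqrt{-7} - 9} = \sqrt{i \sqrt{7} - 9} = \sqrt{-9 + i \sqrt{7}} \approx 0.43637 + 3.0316 i$)
$- 2072 I = - 2072 \sqrt{-9 + i \sqrt{7}}$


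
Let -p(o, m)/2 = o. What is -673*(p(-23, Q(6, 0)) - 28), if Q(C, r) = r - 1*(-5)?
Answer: -12114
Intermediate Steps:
Q(C, r) = 5 + r (Q(C, r) = r + 5 = 5 + r)
p(o, m) = -2*o
-673*(p(-23, Q(6, 0)) - 28) = -673*(-2*(-23) - 28) = -673*(46 - 28) = -673*18 = -1*12114 = -12114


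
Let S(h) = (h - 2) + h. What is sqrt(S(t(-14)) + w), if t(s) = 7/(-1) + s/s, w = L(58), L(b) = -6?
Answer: 2*I*sqrt(5) ≈ 4.4721*I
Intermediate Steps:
w = -6
t(s) = -6 (t(s) = 7*(-1) + 1 = -7 + 1 = -6)
S(h) = -2 + 2*h (S(h) = (-2 + h) + h = -2 + 2*h)
sqrt(S(t(-14)) + w) = sqrt((-2 + 2*(-6)) - 6) = sqrt((-2 - 12) - 6) = sqrt(-14 - 6) = sqrt(-20) = 2*I*sqrt(5)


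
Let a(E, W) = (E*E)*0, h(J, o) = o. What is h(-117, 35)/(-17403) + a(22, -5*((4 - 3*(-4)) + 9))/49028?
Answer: -35/17403 ≈ -0.0020111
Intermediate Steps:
a(E, W) = 0 (a(E, W) = E²*0 = 0)
h(-117, 35)/(-17403) + a(22, -5*((4 - 3*(-4)) + 9))/49028 = 35/(-17403) + 0/49028 = 35*(-1/17403) + 0*(1/49028) = -35/17403 + 0 = -35/17403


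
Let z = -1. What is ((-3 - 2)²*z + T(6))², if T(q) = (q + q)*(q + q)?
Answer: 14161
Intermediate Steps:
T(q) = 4*q² (T(q) = (2*q)*(2*q) = 4*q²)
((-3 - 2)²*z + T(6))² = ((-3 - 2)²*(-1) + 4*6²)² = ((-5)²*(-1) + 4*36)² = (25*(-1) + 144)² = (-25 + 144)² = 119² = 14161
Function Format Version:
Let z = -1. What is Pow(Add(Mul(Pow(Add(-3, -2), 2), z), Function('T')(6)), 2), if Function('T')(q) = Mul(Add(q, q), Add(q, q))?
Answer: 14161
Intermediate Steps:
Function('T')(q) = Mul(4, Pow(q, 2)) (Function('T')(q) = Mul(Mul(2, q), Mul(2, q)) = Mul(4, Pow(q, 2)))
Pow(Add(Mul(Pow(Add(-3, -2), 2), z), Function('T')(6)), 2) = Pow(Add(Mul(Pow(Add(-3, -2), 2), -1), Mul(4, Pow(6, 2))), 2) = Pow(Add(Mul(Pow(-5, 2), -1), Mul(4, 36)), 2) = Pow(Add(Mul(25, -1), 144), 2) = Pow(Add(-25, 144), 2) = Pow(119, 2) = 14161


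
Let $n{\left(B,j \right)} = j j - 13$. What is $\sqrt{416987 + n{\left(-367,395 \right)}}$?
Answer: $\sqrt{572999} \approx 756.97$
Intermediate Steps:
$n{\left(B,j \right)} = -13 + j^{2}$ ($n{\left(B,j \right)} = j^{2} - 13 = -13 + j^{2}$)
$\sqrt{416987 + n{\left(-367,395 \right)}} = \sqrt{416987 - \left(13 - 395^{2}\right)} = \sqrt{416987 + \left(-13 + 156025\right)} = \sqrt{416987 + 156012} = \sqrt{572999}$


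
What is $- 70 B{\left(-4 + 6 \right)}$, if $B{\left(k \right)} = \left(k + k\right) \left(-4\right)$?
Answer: $1120$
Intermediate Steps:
$B{\left(k \right)} = - 8 k$ ($B{\left(k \right)} = 2 k \left(-4\right) = - 8 k$)
$- 70 B{\left(-4 + 6 \right)} = - 70 \left(- 8 \left(-4 + 6\right)\right) = - 70 \left(\left(-8\right) 2\right) = \left(-70\right) \left(-16\right) = 1120$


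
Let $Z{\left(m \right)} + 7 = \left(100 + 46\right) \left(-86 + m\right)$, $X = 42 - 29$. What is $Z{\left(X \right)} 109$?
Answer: $-1162485$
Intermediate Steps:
$X = 13$
$Z{\left(m \right)} = -12563 + 146 m$ ($Z{\left(m \right)} = -7 + \left(100 + 46\right) \left(-86 + m\right) = -7 + 146 \left(-86 + m\right) = -7 + \left(-12556 + 146 m\right) = -12563 + 146 m$)
$Z{\left(X \right)} 109 = \left(-12563 + 146 \cdot 13\right) 109 = \left(-12563 + 1898\right) 109 = \left(-10665\right) 109 = -1162485$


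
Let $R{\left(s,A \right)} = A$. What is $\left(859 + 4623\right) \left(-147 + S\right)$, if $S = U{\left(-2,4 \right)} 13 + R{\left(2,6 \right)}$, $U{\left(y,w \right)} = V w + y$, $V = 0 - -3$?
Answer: $-60302$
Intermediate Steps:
$V = 3$ ($V = 0 + 3 = 3$)
$U{\left(y,w \right)} = y + 3 w$ ($U{\left(y,w \right)} = 3 w + y = y + 3 w$)
$S = 136$ ($S = \left(-2 + 3 \cdot 4\right) 13 + 6 = \left(-2 + 12\right) 13 + 6 = 10 \cdot 13 + 6 = 130 + 6 = 136$)
$\left(859 + 4623\right) \left(-147 + S\right) = \left(859 + 4623\right) \left(-147 + 136\right) = 5482 \left(-11\right) = -60302$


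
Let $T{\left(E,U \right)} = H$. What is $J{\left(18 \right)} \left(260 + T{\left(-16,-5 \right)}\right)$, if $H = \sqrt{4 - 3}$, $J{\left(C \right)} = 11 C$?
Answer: $51678$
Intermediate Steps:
$H = 1$ ($H = \sqrt{1} = 1$)
$T{\left(E,U \right)} = 1$
$J{\left(18 \right)} \left(260 + T{\left(-16,-5 \right)}\right) = 11 \cdot 18 \left(260 + 1\right) = 198 \cdot 261 = 51678$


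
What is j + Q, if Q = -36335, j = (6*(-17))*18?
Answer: -38171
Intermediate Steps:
j = -1836 (j = -102*18 = -1836)
j + Q = -1836 - 36335 = -38171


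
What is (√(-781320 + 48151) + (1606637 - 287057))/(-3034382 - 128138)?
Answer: -65979/158126 - I*√733169/3162520 ≈ -0.41726 - 0.00027075*I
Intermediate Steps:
(√(-781320 + 48151) + (1606637 - 287057))/(-3034382 - 128138) = (√(-733169) + 1319580)/(-3162520) = (I*√733169 + 1319580)*(-1/3162520) = (1319580 + I*√733169)*(-1/3162520) = -65979/158126 - I*√733169/3162520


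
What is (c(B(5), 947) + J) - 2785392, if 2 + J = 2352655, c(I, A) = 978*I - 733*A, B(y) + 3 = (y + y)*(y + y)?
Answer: -1032024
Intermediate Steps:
B(y) = -3 + 4*y**2 (B(y) = -3 + (y + y)*(y + y) = -3 + (2*y)*(2*y) = -3 + 4*y**2)
c(I, A) = -733*A + 978*I
J = 2352653 (J = -2 + 2352655 = 2352653)
(c(B(5), 947) + J) - 2785392 = ((-733*947 + 978*(-3 + 4*5**2)) + 2352653) - 2785392 = ((-694151 + 978*(-3 + 4*25)) + 2352653) - 2785392 = ((-694151 + 978*(-3 + 100)) + 2352653) - 2785392 = ((-694151 + 978*97) + 2352653) - 2785392 = ((-694151 + 94866) + 2352653) - 2785392 = (-599285 + 2352653) - 2785392 = 1753368 - 2785392 = -1032024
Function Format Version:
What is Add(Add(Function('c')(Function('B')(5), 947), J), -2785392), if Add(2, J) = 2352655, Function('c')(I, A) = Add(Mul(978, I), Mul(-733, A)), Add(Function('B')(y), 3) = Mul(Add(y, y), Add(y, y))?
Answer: -1032024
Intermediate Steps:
Function('B')(y) = Add(-3, Mul(4, Pow(y, 2))) (Function('B')(y) = Add(-3, Mul(Add(y, y), Add(y, y))) = Add(-3, Mul(Mul(2, y), Mul(2, y))) = Add(-3, Mul(4, Pow(y, 2))))
Function('c')(I, A) = Add(Mul(-733, A), Mul(978, I))
J = 2352653 (J = Add(-2, 2352655) = 2352653)
Add(Add(Function('c')(Function('B')(5), 947), J), -2785392) = Add(Add(Add(Mul(-733, 947), Mul(978, Add(-3, Mul(4, Pow(5, 2))))), 2352653), -2785392) = Add(Add(Add(-694151, Mul(978, Add(-3, Mul(4, 25)))), 2352653), -2785392) = Add(Add(Add(-694151, Mul(978, Add(-3, 100))), 2352653), -2785392) = Add(Add(Add(-694151, Mul(978, 97)), 2352653), -2785392) = Add(Add(Add(-694151, 94866), 2352653), -2785392) = Add(Add(-599285, 2352653), -2785392) = Add(1753368, -2785392) = -1032024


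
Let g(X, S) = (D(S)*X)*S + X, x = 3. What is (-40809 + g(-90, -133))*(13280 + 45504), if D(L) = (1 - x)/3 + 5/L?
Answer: -2899755936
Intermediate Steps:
D(L) = -⅔ + 5/L (D(L) = (1 - 1*3)/3 + 5/L = (1 - 3)*(⅓) + 5/L = -2*⅓ + 5/L = -⅔ + 5/L)
g(X, S) = X + S*X*(-⅔ + 5/S) (g(X, S) = ((-⅔ + 5/S)*X)*S + X = (X*(-⅔ + 5/S))*S + X = S*X*(-⅔ + 5/S) + X = X + S*X*(-⅔ + 5/S))
(-40809 + g(-90, -133))*(13280 + 45504) = (-40809 + (⅔)*(-90)*(9 - 1*(-133)))*(13280 + 45504) = (-40809 + (⅔)*(-90)*(9 + 133))*58784 = (-40809 + (⅔)*(-90)*142)*58784 = (-40809 - 8520)*58784 = -49329*58784 = -2899755936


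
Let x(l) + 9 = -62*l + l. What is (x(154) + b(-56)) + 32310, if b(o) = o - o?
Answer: 22907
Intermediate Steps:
b(o) = 0
x(l) = -9 - 61*l (x(l) = -9 + (-62*l + l) = -9 - 61*l)
(x(154) + b(-56)) + 32310 = ((-9 - 61*154) + 0) + 32310 = ((-9 - 9394) + 0) + 32310 = (-9403 + 0) + 32310 = -9403 + 32310 = 22907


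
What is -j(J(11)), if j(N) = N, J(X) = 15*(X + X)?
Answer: -330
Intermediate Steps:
J(X) = 30*X (J(X) = 15*(2*X) = 30*X)
-j(J(11)) = -30*11 = -1*330 = -330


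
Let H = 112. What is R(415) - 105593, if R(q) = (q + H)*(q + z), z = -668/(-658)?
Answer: 37389866/329 ≈ 1.1365e+5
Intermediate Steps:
z = 334/329 (z = -668*(-1/658) = 334/329 ≈ 1.0152)
R(q) = (112 + q)*(334/329 + q) (R(q) = (q + 112)*(q + 334/329) = (112 + q)*(334/329 + q))
R(415) - 105593 = (5344/47 + 415² + (37182/329)*415) - 105593 = (5344/47 + 172225 + 15430530/329) - 105593 = 72129963/329 - 105593 = 37389866/329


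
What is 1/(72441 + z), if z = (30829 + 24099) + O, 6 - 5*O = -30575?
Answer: 5/667426 ≈ 7.4915e-6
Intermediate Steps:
O = 30581/5 (O = 6/5 - ⅕*(-30575) = 6/5 + 6115 = 30581/5 ≈ 6116.2)
z = 305221/5 (z = (30829 + 24099) + 30581/5 = 54928 + 30581/5 = 305221/5 ≈ 61044.)
1/(72441 + z) = 1/(72441 + 305221/5) = 1/(667426/5) = 5/667426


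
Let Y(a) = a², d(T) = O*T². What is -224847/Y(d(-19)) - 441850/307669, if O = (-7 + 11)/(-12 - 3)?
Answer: -16486468961275/641531707984 ≈ -25.699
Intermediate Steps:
O = -4/15 (O = 4/(-15) = 4*(-1/15) = -4/15 ≈ -0.26667)
d(T) = -4*T²/15
-224847/Y(d(-19)) - 441850/307669 = -224847/((-4/15*(-19)²)²) - 441850/307669 = -224847/((-4/15*361)²) - 441850*1/307669 = -224847/((-1444/15)²) - 441850/307669 = -224847/2085136/225 - 441850/307669 = -224847*225/2085136 - 441850/307669 = -50590575/2085136 - 441850/307669 = -16486468961275/641531707984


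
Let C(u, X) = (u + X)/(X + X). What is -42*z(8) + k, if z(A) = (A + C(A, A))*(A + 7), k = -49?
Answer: -5719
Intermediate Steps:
C(u, X) = (X + u)/(2*X) (C(u, X) = (X + u)/((2*X)) = (X + u)*(1/(2*X)) = (X + u)/(2*X))
z(A) = (1 + A)*(7 + A) (z(A) = (A + (A + A)/(2*A))*(A + 7) = (A + (2*A)/(2*A))*(7 + A) = (A + 1)*(7 + A) = (1 + A)*(7 + A))
-42*z(8) + k = -42*(7 + 8**2 + 8*8) - 49 = -42*(7 + 64 + 64) - 49 = -42*135 - 49 = -5670 - 49 = -5719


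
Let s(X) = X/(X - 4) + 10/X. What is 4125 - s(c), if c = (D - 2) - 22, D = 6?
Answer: 408349/99 ≈ 4124.7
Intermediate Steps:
c = -18 (c = (6 - 2) - 22 = 4 - 22 = -18)
s(X) = 10/X + X/(-4 + X) (s(X) = X/(-4 + X) + 10/X = 10/X + X/(-4 + X))
4125 - s(c) = 4125 - (-40 + (-18)² + 10*(-18))/((-18)*(-4 - 18)) = 4125 - (-1)*(-40 + 324 - 180)/(18*(-22)) = 4125 - (-1)*(-1)*104/(18*22) = 4125 - 1*26/99 = 4125 - 26/99 = 408349/99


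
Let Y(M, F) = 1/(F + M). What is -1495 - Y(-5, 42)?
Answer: -55316/37 ≈ -1495.0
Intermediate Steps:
-1495 - Y(-5, 42) = -1495 - 1/(42 - 5) = -1495 - 1/37 = -55316/37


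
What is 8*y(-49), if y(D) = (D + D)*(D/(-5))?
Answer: -38416/5 ≈ -7683.2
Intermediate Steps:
y(D) = -2*D²/5 (y(D) = (2*D)*(D*(-⅕)) = (2*D)*(-D/5) = -2*D²/5)
8*y(-49) = 8*(-⅖*(-49)²) = 8*(-⅖*2401) = 8*(-4802/5) = -38416/5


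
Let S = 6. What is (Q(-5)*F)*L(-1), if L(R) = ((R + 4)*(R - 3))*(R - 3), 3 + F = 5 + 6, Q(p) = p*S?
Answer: -11520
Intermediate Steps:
Q(p) = 6*p (Q(p) = p*6 = 6*p)
F = 8 (F = -3 + (5 + 6) = -3 + 11 = 8)
L(R) = (-3 + R)**2*(4 + R) (L(R) = ((4 + R)*(-3 + R))*(-3 + R) = ((-3 + R)*(4 + R))*(-3 + R) = (-3 + R)**2*(4 + R))
(Q(-5)*F)*L(-1) = ((6*(-5))*8)*((-3 - 1)**2*(4 - 1)) = (-30*8)*((-4)**2*3) = -3840*3 = -240*48 = -11520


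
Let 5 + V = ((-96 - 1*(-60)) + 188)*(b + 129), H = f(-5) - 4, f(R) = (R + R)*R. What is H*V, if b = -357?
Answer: -1594406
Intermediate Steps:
f(R) = 2*R² (f(R) = (2*R)*R = 2*R²)
H = 46 (H = 2*(-5)² - 4 = 2*25 - 4 = 50 - 4 = 46)
V = -34661 (V = -5 + ((-96 - 1*(-60)) + 188)*(-357 + 129) = -5 + ((-96 + 60) + 188)*(-228) = -5 + (-36 + 188)*(-228) = -5 + 152*(-228) = -5 - 34656 = -34661)
H*V = 46*(-34661) = -1594406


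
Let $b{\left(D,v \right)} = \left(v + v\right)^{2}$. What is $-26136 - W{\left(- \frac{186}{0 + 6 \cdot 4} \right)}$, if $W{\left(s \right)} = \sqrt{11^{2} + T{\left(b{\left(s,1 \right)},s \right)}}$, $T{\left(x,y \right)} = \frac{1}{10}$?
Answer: $-26136 - \frac{\sqrt{12110}}{10} \approx -26147.0$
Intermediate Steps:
$b{\left(D,v \right)} = 4 v^{2}$ ($b{\left(D,v \right)} = \left(2 v\right)^{2} = 4 v^{2}$)
$T{\left(x,y \right)} = \frac{1}{10}$
$W{\left(s \right)} = \frac{\sqrt{12110}}{10}$ ($W{\left(s \right)} = \sqrt{11^{2} + \frac{1}{10}} = \sqrt{121 + \frac{1}{10}} = \sqrt{\frac{1211}{10}} = \frac{\sqrt{12110}}{10}$)
$-26136 - W{\left(- \frac{186}{0 + 6 \cdot 4} \right)} = -26136 - \frac{\sqrt{12110}}{10}$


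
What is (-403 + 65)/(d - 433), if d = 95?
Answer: 1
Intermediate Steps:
(-403 + 65)/(d - 433) = (-403 + 65)/(95 - 433) = -338/(-338) = -338*(-1/338) = 1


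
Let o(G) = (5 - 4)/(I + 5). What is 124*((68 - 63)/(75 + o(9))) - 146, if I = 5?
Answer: -103446/751 ≈ -137.74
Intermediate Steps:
o(G) = ⅒ (o(G) = (5 - 4)/(5 + 5) = 1/10 = 1*(⅒) = ⅒)
124*((68 - 63)/(75 + o(9))) - 146 = 124*((68 - 63)/(75 + ⅒)) - 146 = 124*(5/(751/10)) - 146 = 124*(5*(10/751)) - 146 = 124*(50/751) - 146 = 6200/751 - 146 = -103446/751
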